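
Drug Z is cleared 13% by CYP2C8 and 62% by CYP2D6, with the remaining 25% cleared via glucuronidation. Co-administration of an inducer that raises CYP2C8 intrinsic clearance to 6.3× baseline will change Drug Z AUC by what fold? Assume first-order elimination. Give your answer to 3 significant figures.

CYP2C8: 0.13 × 6.3 = 0.819
CYP2D6: 0.62 (unchanged)
Other: 0.25 (unchanged)
New clearance relative to baseline: 0.819 + 0.62 + 0.25 = 1.689.
AUC is inversely proportional to clearance, so the fold-change is 1 / 1.689 = 0.592.

0.592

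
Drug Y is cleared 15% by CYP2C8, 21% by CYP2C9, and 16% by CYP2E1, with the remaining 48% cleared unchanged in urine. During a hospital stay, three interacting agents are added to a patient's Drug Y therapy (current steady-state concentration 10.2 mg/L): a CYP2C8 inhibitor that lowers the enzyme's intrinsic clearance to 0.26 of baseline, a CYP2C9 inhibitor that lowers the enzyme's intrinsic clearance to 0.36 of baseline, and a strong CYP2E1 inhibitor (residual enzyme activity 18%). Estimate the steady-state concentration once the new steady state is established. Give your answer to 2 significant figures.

CYP2C8: 0.15 × 0.26 = 0.039
CYP2C9: 0.21 × 0.36 = 0.0756
CYP2E1: 0.16 × 0.18 = 0.0288
Other: 0.48 (unchanged)
New clearance relative to baseline: 0.039 + 0.0756 + 0.0288 + 0.48 = 0.6234.
Steady-state concentration ∝ 1/CL: new value = 10.2 / 0.6234 = 16 mg/L.

16 mg/L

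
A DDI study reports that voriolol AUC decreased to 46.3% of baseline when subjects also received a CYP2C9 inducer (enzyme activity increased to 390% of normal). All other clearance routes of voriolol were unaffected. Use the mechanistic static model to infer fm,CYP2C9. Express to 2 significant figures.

CL'/CL = 1 / 0.463 = 2.16
3.9·fm + (1 − fm) = 2.16
fm = (2.16 − 1) / (3.9 − 1) = 0.40

0.40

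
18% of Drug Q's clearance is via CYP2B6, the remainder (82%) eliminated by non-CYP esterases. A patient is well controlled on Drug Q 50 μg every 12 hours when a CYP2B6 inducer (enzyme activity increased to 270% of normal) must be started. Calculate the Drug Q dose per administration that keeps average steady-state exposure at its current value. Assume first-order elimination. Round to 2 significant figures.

65 μg

The CYP2B6 pathway (18% of clearance) increases to 2.7× activity: 0.18 × 2.7 = 0.486.
Non-CYP routes (82%) are unchanged.
Relative clearance = 0.486 + 0.82 = 1.306.
To maintain the same steady-state level, dose must scale with clearance: new dose = 50 × 1.306 = 65 μg.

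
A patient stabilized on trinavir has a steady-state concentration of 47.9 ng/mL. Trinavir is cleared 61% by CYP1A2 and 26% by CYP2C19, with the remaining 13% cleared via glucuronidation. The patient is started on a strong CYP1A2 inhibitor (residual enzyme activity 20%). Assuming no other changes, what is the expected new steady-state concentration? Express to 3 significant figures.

93.6 ng/mL

The CYP1A2 pathway (61% of clearance) is reduced to 0.2× activity: 0.61 × 0.2 = 0.122.
CYP2C19 (26%) and the residual 13% are unaffected.
Relative clearance = 0.122 + 0.26 + 0.13 = 0.512.
New steady-state concentration = baseline ÷ relative clearance = 47.9 / 0.512 = 93.6 ng/mL.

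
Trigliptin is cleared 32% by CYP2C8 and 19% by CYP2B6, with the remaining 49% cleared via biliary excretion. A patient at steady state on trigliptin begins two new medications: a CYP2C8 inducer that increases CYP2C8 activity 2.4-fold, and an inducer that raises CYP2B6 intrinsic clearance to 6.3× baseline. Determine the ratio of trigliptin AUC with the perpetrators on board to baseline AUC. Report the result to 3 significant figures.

The CYP2C8 pathway (32% of clearance) is boosted to 2.4× activity: 0.32 × 2.4 = 0.768.
The CYP2B6 pathway (19% of clearance) rises to 6.3× activity: 0.19 × 6.3 = 1.197.
The remaining 49% of clearance is unaffected.
Relative clearance = 0.768 + 1.197 + 0.49 = 2.455.
AUC ∝ 1/CL: fold-change = 1 / 2.455 = 0.407.

0.407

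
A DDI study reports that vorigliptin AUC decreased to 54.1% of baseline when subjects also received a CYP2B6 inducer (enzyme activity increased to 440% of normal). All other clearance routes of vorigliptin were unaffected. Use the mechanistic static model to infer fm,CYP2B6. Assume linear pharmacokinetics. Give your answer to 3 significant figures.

0.250

CL'/CL = 1 / 0.541 = 1.848
4.4·fm + (1 − fm) = 1.848
fm = (1.848 − 1) / (4.4 − 1) = 0.250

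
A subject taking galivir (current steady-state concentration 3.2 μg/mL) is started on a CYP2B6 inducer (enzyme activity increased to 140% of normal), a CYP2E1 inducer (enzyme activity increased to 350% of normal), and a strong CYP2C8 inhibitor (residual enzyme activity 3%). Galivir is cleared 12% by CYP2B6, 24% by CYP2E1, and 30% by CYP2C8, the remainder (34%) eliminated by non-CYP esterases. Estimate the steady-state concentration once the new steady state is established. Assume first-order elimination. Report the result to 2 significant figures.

The CYP2B6 pathway (12% of clearance) increases to 1.4× activity: 0.12 × 1.4 = 0.168.
The CYP2E1 pathway (24% of clearance) is boosted to 3.5× activity: 0.24 × 3.5 = 0.84.
The CYP2C8 pathway (30% of clearance) drops to 0.03× activity: 0.3 × 0.03 = 0.009.
Non-CYP routes (34%) are unchanged.
New clearance relative to baseline: 0.168 + 0.84 + 0.009 + 0.34 = 1.357.
Steady-state concentration ∝ 1/CL: new value = 3.2 / 1.357 = 2.4 μg/mL.

2.4 μg/mL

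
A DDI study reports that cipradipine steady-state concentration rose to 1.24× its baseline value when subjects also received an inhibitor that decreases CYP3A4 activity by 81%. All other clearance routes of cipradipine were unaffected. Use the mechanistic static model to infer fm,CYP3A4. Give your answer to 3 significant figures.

0.239

Let x = fm,CYP3A4. Because steady-state concentration ∝ 1/CL, relative clearance fell to 1/1.24 = 0.8065.
Only the CYP3A4 route changed, so 0.8065 = x·0.19 + (1 − x), giving x = 0.239.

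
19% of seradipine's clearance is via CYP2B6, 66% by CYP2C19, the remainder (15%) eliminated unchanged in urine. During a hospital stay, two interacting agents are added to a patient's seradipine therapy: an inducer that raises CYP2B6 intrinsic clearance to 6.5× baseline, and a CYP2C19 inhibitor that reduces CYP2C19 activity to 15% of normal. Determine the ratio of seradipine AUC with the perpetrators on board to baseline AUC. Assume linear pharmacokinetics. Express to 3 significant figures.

CYP2B6: 0.19 × 6.5 = 1.235
CYP2C19: 0.66 × 0.15 = 0.099
Other: 0.15 (unchanged)
New clearance relative to baseline: 1.235 + 0.099 + 0.15 = 1.484.
AUC ∝ 1/CL: fold-change = 1 / 1.484 = 0.674.

0.674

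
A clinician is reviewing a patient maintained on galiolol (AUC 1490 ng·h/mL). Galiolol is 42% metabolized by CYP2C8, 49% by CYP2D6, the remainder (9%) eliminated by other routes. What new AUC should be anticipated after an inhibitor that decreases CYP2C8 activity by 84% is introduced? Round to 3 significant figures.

2.30 × 10³ ng·h/mL

The CYP2C8 pathway (42% of clearance) is reduced to 0.16× activity: 0.42 × 0.16 = 0.0672.
CYP2D6 (49%) and the residual 9% are unaffected.
New clearance relative to baseline: 0.0672 + 0.49 + 0.09 = 0.6472.
With dosing unchanged, AUC scales as 1/CL: 1490 / 0.6472 = 2.30 × 10³ ng·h/mL.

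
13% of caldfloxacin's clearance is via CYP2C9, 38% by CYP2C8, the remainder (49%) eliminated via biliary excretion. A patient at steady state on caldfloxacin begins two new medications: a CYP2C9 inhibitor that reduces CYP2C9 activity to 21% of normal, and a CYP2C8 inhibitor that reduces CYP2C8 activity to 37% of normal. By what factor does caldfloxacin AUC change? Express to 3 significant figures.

CYP2C9: 0.13 × 0.21 = 0.0273
CYP2C8: 0.38 × 0.37 = 0.1406
Other: 0.49 (unchanged)
Relative clearance = 0.0273 + 0.1406 + 0.49 = 0.6579.
Because AUC varies inversely with clearance, the combined effect is 1 / 0.6579 = 1.52.

1.52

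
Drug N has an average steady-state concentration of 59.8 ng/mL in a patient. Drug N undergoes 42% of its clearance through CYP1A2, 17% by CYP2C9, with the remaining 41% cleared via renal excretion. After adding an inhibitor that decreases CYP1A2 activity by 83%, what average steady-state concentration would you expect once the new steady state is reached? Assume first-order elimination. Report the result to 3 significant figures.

CYP1A2: 0.42 × 0.17 = 0.0714
CYP2C9: 0.17 (unchanged)
Other: 0.41 (unchanged)
CL_new/CL_old = 0.0714 + 0.17 + 0.41 = 0.6514.
With dosing unchanged, average steady-state concentration scales as 1/CL: 59.8 / 0.6514 = 91.8 ng/mL.

91.8 ng/mL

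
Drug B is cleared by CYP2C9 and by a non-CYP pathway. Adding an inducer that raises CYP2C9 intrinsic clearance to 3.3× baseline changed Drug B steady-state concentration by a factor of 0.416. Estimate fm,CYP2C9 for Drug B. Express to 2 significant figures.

Let fm be the CYP2C9 fraction. New clearance relative to baseline = fm × 3.3 + (1 − fm).
Steady-state concentration ratio = 1 / (new CL fraction), so new CL fraction = 1 / 0.416 = 2.404.
fm × 3.3 + 1 − fm = 2.404  ⇒  fm × (3.3 − 1) = 1.404  ⇒  fm = 0.61.

0.61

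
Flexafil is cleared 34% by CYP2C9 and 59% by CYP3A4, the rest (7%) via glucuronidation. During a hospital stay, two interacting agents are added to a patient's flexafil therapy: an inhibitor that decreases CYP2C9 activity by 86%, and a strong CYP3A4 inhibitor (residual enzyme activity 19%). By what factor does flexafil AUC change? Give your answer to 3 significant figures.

4.35

The CYP2C9 pathway (34% of clearance) is reduced to 0.14× activity: 0.34 × 0.14 = 0.0476.
The CYP3A4 pathway (59% of clearance) drops to 0.19× activity: 0.59 × 0.19 = 0.1121.
Non-CYP routes (7%) are unchanged.
Relative clearance = 0.0476 + 0.1121 + 0.07 = 0.2297.
Net AUC ratio = 1 / 0.2297 = 4.35.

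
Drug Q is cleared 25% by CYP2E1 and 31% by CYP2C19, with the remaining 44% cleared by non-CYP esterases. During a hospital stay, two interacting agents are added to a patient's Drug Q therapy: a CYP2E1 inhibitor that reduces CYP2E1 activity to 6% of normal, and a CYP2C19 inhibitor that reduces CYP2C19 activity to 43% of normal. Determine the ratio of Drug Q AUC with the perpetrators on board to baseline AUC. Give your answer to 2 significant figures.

1.7

The CYP2E1 pathway (25% of clearance) drops to 0.06× activity: 0.25 × 0.06 = 0.015.
The CYP2C19 pathway (31% of clearance) falls to 0.43× activity: 0.31 × 0.43 = 0.1333.
The remaining 44% of clearance is unaffected.
CL_new/CL_old = 0.015 + 0.1333 + 0.44 = 0.5883.
AUC ∝ 1/CL: fold-change = 1 / 0.5883 = 1.7.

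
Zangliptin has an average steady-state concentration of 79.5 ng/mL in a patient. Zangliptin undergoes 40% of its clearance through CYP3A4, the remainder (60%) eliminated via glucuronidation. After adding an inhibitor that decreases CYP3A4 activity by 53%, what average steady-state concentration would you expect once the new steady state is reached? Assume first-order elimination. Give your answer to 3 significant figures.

101 ng/mL

The CYP3A4 pathway (40% of clearance) falls to 0.47× activity: 0.4 × 0.47 = 0.188.
The remaining 60% of clearance is unaffected.
CL_new/CL_old = 0.188 + 0.6 = 0.788.
Average steady-state concentration ∝ 1/CL, so new value = 79.5 / 0.788 = 101 ng/mL.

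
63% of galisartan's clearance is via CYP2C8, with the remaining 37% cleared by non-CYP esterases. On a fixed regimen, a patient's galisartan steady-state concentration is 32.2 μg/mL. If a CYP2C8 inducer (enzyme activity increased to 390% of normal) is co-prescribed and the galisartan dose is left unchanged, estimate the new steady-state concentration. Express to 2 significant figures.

11 μg/mL

The CYP2C8 pathway (63% of clearance) increases to 3.9× activity: 0.63 × 3.9 = 2.457.
Non-CYP routes (37%) are unchanged.
CL_new/CL_old = 2.457 + 0.37 = 2.827.
With dosing unchanged, steady-state concentration scales as 1/CL: 32.2 / 2.827 = 11 μg/mL.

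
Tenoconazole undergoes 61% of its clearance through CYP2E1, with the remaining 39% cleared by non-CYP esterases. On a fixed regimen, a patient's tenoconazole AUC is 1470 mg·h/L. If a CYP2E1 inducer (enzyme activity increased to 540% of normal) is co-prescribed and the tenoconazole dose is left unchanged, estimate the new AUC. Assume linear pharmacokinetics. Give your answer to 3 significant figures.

CYP2E1: 0.61 × 5.4 = 3.294
Other: 0.39 (unchanged)
Relative clearance = 3.294 + 0.39 = 3.684.
New AUC = baseline ÷ relative clearance = 1470 / 3.684 = 399 mg·h/L.

399 mg·h/L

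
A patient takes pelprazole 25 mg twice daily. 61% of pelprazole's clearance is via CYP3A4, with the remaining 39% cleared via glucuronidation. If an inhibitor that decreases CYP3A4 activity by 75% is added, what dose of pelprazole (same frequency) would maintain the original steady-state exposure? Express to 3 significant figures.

CYP3A4: 0.61 × 0.25 = 0.1525
Other: 0.39 (unchanged)
New clearance relative to baseline: 0.1525 + 0.39 = 0.5425.
To maintain the same steady-state level, dose must scale with clearance: new dose = 25 × 0.5425 = 13.6 mg.

13.6 mg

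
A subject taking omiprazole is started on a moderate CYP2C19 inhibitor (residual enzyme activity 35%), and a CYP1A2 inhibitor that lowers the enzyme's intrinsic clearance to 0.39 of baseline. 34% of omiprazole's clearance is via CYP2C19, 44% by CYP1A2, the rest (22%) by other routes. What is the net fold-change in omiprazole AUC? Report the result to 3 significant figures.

The CYP2C19 pathway (34% of clearance) is reduced to 0.35× activity: 0.34 × 0.35 = 0.119.
The CYP1A2 pathway (44% of clearance) drops to 0.39× activity: 0.44 × 0.39 = 0.1716.
The remaining 22% of clearance is unaffected.
CL_new/CL_old = 0.119 + 0.1716 + 0.22 = 0.5106.
Net AUC ratio = 1 / 0.5106 = 1.96.

1.96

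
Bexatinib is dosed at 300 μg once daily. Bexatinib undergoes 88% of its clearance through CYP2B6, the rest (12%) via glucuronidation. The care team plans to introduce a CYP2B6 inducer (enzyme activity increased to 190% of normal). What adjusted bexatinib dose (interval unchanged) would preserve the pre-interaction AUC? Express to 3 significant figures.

The CYP2B6 pathway (88% of clearance) increases to 1.9× activity: 0.88 × 1.9 = 1.672.
Non-CYP routes (12%) are unchanged.
Relative clearance = 1.672 + 0.12 = 1.792.
To maintain the same steady-state level, dose must scale with clearance: new dose = 300 × 1.792 = 538 μg.

538 μg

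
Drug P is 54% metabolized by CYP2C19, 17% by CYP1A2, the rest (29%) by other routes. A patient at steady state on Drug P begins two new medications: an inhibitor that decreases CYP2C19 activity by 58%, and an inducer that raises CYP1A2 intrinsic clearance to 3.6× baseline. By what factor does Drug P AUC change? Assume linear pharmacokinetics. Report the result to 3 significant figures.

0.886

CYP2C19: 0.54 × 0.42 = 0.2268
CYP1A2: 0.17 × 3.6 = 0.612
Other: 0.29 (unchanged)
Relative clearance = 0.2268 + 0.612 + 0.29 = 1.1288.
Because AUC varies inversely with clearance, the combined effect is 1 / 1.1288 = 0.886.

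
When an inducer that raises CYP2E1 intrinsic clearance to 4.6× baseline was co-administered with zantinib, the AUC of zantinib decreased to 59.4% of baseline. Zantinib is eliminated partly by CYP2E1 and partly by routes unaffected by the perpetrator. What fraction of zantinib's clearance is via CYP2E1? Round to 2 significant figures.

Write x for the fraction cleared via CYP2E1. The observed AUC change means clearance rose to 1/0.594 = 1.684 of baseline.
Setting x·4.6 + (1 − x) = 1.684 and solving: x = (1.684 − 1)/(4.6 − 1) = 0.19.

0.19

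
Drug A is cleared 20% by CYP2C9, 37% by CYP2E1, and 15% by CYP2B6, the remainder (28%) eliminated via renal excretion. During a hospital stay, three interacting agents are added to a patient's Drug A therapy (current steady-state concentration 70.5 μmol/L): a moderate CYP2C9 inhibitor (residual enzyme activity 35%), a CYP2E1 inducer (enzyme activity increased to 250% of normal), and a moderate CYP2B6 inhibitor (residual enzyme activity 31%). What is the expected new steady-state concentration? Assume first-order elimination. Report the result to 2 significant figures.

53 μmol/L

CYP2C9: 0.2 × 0.35 = 0.07
CYP2E1: 0.37 × 2.5 = 0.925
CYP2B6: 0.15 × 0.31 = 0.0465
Other: 0.28 (unchanged)
Relative clearance = 0.07 + 0.925 + 0.0465 + 0.28 = 1.3215.
Steady-state concentration ∝ 1/CL: new value = 70.5 / 1.3215 = 53 μmol/L.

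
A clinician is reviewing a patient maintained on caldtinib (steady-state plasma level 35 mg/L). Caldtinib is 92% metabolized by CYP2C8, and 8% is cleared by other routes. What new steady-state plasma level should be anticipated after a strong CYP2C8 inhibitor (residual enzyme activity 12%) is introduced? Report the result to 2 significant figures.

1.8 × 10² mg/L

The CYP2C8 pathway (92% of clearance) falls to 0.12× activity: 0.92 × 0.12 = 0.1104.
The remaining 8% of clearance is unaffected.
CL_new/CL_old = 0.1104 + 0.08 = 0.1904.
With dosing unchanged, steady-state plasma level scales as 1/CL: 35 / 0.1904 = 1.8 × 10² mg/L.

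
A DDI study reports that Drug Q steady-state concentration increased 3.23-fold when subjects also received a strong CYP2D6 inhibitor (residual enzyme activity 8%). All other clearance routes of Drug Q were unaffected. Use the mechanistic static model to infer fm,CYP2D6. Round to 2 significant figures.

0.75

Let x = fm,CYP2D6. Because steady-state concentration ∝ 1/CL, relative clearance fell to 1/3.23 = 0.3096.
Only the CYP2D6 route changed, so 0.3096 = x·0.08 + (1 − x), giving x = 0.75.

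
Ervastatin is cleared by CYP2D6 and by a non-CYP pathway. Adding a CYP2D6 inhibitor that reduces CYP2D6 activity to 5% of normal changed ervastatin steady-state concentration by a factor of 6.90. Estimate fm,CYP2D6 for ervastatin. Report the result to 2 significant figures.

Let fm be the CYP2D6 fraction. New clearance relative to baseline = fm × 0.05 + (1 − fm).
Steady-state concentration ratio = 1 / (new CL fraction), so new CL fraction = 1 / 6.90 = 0.1449.
fm × 0.05 + 1 − fm = 0.1449  ⇒  fm × (0.05 − 1) = −0.8551  ⇒  fm = 0.90.

0.90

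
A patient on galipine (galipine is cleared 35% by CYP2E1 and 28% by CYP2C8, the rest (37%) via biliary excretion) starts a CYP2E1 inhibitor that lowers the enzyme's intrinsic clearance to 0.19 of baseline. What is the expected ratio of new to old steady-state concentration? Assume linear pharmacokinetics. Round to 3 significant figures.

1.40

CYP2E1: 0.35 × 0.19 = 0.0665
CYP2C8: 0.28 (unchanged)
Other: 0.37 (unchanged)
Relative clearance = 0.0665 + 0.28 + 0.37 = 0.7165.
Steady-state concentration is inversely proportional to clearance, so the fold-change is 1 / 0.7165 = 1.40.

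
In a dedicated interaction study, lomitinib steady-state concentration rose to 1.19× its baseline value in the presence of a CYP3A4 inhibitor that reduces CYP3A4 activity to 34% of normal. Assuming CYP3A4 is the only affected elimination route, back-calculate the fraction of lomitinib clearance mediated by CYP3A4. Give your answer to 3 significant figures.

CL'/CL = 1 / 1.19 = 0.8403
0.34·fm + (1 − fm) = 0.8403
fm = (0.8403 − 1) / (0.34 − 1) = 0.242

0.242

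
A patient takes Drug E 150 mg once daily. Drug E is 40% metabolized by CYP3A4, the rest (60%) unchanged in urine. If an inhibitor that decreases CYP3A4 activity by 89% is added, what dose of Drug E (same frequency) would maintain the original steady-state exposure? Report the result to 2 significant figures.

97 mg

CYP3A4: 0.4 × 0.11 = 0.044
Other: 0.6 (unchanged)
Relative clearance = 0.044 + 0.6 = 0.644.
Css,avg = (dose rate)/CL, so holding Css fixed requires dose ∝ CL: 150 × 0.644 = 97 mg.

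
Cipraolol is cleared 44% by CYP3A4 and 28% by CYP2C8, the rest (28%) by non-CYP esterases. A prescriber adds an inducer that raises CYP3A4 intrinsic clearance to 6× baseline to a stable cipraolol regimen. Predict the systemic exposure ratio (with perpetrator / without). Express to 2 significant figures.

0.31

The CYP3A4 pathway (44% of clearance) is boosted to 6× activity: 0.44 × 6 = 2.64.
CYP2C8 (28%) and the residual 28% are unaffected.
New clearance relative to baseline: 2.64 + 0.28 + 0.28 = 3.2.
Systemic exposure ratio = CL_old/CL_new = 1 / 3.2 = 0.31.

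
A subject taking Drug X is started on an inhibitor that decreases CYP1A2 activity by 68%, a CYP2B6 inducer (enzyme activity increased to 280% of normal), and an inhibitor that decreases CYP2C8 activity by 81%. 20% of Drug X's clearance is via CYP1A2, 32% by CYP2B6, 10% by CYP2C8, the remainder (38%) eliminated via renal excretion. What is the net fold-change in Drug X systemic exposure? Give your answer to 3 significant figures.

The CYP1A2 pathway (20% of clearance) drops to 0.32× activity: 0.2 × 0.32 = 0.064.
The CYP2B6 pathway (32% of clearance) rises to 2.8× activity: 0.32 × 2.8 = 0.896.
The CYP2C8 pathway (10% of clearance) drops to 0.19× activity: 0.1 × 0.19 = 0.019.
The remaining 38% of clearance is unaffected.
Relative clearance = 0.064 + 0.896 + 0.019 + 0.38 = 1.359.
Because systemic exposure varies inversely with clearance, the combined effect is 1 / 1.359 = 0.736.

0.736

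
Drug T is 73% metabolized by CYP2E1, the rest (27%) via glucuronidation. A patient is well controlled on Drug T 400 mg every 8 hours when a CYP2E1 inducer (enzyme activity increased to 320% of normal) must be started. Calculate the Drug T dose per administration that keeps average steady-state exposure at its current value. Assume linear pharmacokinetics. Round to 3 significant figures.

1.04 × 10³ mg

CYP2E1: 0.73 × 3.2 = 2.336
Other: 0.27 (unchanged)
CL_new/CL_old = 2.336 + 0.27 = 2.606.
Exposure is unchanged when dose changes in proportion to clearance. New dose = 400 mg × 2.606 = 1.04 × 10³ mg.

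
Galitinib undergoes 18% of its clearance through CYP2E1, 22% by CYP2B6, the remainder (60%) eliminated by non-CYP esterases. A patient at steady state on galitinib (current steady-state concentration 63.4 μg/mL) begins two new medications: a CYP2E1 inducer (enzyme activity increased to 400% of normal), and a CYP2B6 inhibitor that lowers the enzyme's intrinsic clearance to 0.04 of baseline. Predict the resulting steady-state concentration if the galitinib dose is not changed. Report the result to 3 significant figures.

The CYP2E1 pathway (18% of clearance) increases to 4× activity: 0.18 × 4 = 0.72.
The CYP2B6 pathway (22% of clearance) falls to 0.04× activity: 0.22 × 0.04 = 0.0088.
The remaining 60% of clearance is unaffected.
CL_new/CL_old = 0.72 + 0.0088 + 0.6 = 1.3288.
Dividing the baseline by the relative clearance: 63.4 / 1.3288 = 47.7 μg/mL.

47.7 μg/mL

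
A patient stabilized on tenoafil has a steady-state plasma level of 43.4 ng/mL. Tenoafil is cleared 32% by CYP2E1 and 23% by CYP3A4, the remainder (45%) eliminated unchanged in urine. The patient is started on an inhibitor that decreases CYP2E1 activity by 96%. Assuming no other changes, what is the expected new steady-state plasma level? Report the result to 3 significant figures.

The CYP2E1 pathway (32% of clearance) drops to 0.04× activity: 0.32 × 0.04 = 0.0128.
CYP3A4 (23%) and the residual 45% are unaffected.
Relative clearance = 0.0128 + 0.23 + 0.45 = 0.6928.
With dosing unchanged, steady-state plasma level scales as 1/CL: 43.4 / 0.6928 = 62.6 ng/mL.

62.6 ng/mL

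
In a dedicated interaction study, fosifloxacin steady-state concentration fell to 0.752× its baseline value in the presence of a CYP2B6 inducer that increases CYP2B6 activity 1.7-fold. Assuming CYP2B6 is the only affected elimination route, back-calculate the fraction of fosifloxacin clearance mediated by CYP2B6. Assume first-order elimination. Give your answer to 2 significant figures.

CL'/CL = 1 / 0.752 = 1.33
1.7·fm + (1 − fm) = 1.33
fm = (1.33 − 1) / (1.7 − 1) = 0.47

0.47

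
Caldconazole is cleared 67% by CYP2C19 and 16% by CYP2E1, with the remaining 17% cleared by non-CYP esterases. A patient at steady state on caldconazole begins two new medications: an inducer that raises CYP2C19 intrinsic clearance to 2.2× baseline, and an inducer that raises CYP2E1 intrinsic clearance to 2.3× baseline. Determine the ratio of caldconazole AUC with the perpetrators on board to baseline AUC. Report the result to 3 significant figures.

The CYP2C19 pathway (67% of clearance) is boosted to 2.2× activity: 0.67 × 2.2 = 1.474.
The CYP2E1 pathway (16% of clearance) increases to 2.3× activity: 0.16 × 2.3 = 0.368.
The remaining 17% of clearance is unaffected.
CL_new/CL_old = 1.474 + 0.368 + 0.17 = 2.012.
Because AUC varies inversely with clearance, the combined effect is 1 / 2.012 = 0.497.

0.497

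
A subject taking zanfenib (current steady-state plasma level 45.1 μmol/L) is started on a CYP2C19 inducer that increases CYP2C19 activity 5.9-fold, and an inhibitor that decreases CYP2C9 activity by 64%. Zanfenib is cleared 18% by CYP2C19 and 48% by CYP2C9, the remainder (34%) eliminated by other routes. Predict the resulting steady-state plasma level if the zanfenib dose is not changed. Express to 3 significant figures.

CYP2C19: 0.18 × 5.9 = 1.062
CYP2C9: 0.48 × 0.36 = 0.1728
Other: 0.34 (unchanged)
Relative clearance = 1.062 + 0.1728 + 0.34 = 1.5748.
New steady-state plasma level = 45.1 / 1.5748 = 28.6 μmol/L (concentration scales inversely with clearance).

28.6 μmol/L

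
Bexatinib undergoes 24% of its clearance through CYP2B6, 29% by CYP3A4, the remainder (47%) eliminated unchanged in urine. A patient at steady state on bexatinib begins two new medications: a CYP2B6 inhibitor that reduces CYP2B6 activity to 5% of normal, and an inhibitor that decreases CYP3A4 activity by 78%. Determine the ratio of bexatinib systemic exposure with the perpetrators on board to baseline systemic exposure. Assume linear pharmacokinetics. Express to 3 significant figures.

1.83

The CYP2B6 pathway (24% of clearance) is reduced to 0.05× activity: 0.24 × 0.05 = 0.012.
The CYP3A4 pathway (29% of clearance) drops to 0.22× activity: 0.29 × 0.22 = 0.0638.
The remaining 47% of clearance is unaffected.
Relative clearance = 0.012 + 0.0638 + 0.47 = 0.5458.
Systemic exposure ∝ 1/CL: fold-change = 1 / 0.5458 = 1.83.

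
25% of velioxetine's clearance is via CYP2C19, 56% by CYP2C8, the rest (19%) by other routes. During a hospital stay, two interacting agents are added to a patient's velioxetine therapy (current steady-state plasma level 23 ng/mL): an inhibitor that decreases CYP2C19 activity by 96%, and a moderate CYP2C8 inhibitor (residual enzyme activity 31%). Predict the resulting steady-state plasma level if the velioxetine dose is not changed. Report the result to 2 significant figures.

62 ng/mL

The CYP2C19 pathway (25% of clearance) is reduced to 0.04× activity: 0.25 × 0.04 = 0.01.
The CYP2C8 pathway (56% of clearance) is reduced to 0.31× activity: 0.56 × 0.31 = 0.1736.
Non-CYP routes (19%) are unchanged.
Relative clearance = 0.01 + 0.1736 + 0.19 = 0.3736.
Dividing the baseline by the relative clearance: 23 / 0.3736 = 62 ng/mL.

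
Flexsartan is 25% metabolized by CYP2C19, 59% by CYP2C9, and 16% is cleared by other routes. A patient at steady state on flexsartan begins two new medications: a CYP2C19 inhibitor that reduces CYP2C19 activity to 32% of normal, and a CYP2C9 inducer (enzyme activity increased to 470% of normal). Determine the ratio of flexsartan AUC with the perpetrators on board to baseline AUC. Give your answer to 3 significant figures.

0.332

CYP2C19: 0.25 × 0.32 = 0.08
CYP2C9: 0.59 × 4.7 = 2.773
Other: 0.16 (unchanged)
New clearance relative to baseline: 0.08 + 2.773 + 0.16 = 3.013.
Because AUC varies inversely with clearance, the combined effect is 1 / 3.013 = 0.332.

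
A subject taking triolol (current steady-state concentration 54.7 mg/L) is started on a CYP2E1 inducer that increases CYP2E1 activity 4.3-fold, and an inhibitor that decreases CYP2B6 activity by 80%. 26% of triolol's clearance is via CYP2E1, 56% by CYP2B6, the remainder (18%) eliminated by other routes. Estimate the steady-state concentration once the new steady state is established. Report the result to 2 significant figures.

The CYP2E1 pathway (26% of clearance) is boosted to 4.3× activity: 0.26 × 4.3 = 1.118.
The CYP2B6 pathway (56% of clearance) is reduced to 0.2× activity: 0.56 × 0.2 = 0.112.
The remaining 18% of clearance is unaffected.
Relative clearance = 1.118 + 0.112 + 0.18 = 1.41.
Steady-state concentration ∝ 1/CL: new value = 54.7 / 1.41 = 39 mg/L.

39 mg/L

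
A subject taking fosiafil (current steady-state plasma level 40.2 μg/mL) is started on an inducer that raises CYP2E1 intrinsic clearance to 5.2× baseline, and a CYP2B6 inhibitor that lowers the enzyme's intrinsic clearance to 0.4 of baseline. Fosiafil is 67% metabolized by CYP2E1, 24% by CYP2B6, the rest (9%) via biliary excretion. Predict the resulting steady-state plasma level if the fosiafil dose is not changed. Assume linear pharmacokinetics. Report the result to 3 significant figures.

The CYP2E1 pathway (67% of clearance) increases to 5.2× activity: 0.67 × 5.2 = 3.484.
The CYP2B6 pathway (24% of clearance) falls to 0.4× activity: 0.24 × 0.4 = 0.096.
Non-CYP routes (9%) are unchanged.
CL_new/CL_old = 3.484 + 0.096 + 0.09 = 3.67.
New steady-state plasma level = 40.2 / 3.67 = 11.0 μg/mL (concentration scales inversely with clearance).

11.0 μg/mL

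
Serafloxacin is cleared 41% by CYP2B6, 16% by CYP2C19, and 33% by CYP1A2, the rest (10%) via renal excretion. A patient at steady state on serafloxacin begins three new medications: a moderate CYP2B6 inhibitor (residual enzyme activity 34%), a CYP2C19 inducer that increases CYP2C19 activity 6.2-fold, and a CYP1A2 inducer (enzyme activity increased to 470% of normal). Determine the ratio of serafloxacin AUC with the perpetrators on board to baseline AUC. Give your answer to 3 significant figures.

CYP2B6: 0.41 × 0.34 = 0.1394
CYP2C19: 0.16 × 6.2 = 0.992
CYP1A2: 0.33 × 4.7 = 1.551
Other: 0.1 (unchanged)
Relative clearance = 0.1394 + 0.992 + 1.551 + 0.1 = 2.7824.
Net AUC ratio = 1 / 2.7824 = 0.359.

0.359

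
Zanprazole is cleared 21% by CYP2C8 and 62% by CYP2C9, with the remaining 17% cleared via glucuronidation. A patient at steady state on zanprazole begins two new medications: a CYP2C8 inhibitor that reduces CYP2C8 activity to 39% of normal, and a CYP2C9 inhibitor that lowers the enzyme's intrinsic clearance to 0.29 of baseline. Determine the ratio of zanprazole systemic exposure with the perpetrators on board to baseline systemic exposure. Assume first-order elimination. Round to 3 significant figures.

2.32

CYP2C8: 0.21 × 0.39 = 0.0819
CYP2C9: 0.62 × 0.29 = 0.1798
Other: 0.17 (unchanged)
New clearance relative to baseline: 0.0819 + 0.1798 + 0.17 = 0.4317.
Systemic exposure ∝ 1/CL: fold-change = 1 / 0.4317 = 2.32.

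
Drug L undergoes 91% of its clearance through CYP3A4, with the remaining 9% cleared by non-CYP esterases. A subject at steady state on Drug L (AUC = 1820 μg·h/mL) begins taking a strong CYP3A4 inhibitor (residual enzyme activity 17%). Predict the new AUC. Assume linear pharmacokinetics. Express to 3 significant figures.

7.44 × 10³ μg·h/mL

CYP3A4: 0.91 × 0.17 = 0.1547
Other: 0.09 (unchanged)
New clearance relative to baseline: 0.1547 + 0.09 = 0.2447.
New AUC = baseline ÷ relative clearance = 1820 / 0.2447 = 7.44 × 10³ μg·h/mL.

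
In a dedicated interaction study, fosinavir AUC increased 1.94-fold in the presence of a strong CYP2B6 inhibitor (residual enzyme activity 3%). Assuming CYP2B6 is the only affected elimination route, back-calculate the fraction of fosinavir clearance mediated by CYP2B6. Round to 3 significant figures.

0.500

CL'/CL = 1 / 1.94 = 0.5155
0.03·fm + (1 − fm) = 0.5155
fm = (0.5155 − 1) / (0.03 − 1) = 0.500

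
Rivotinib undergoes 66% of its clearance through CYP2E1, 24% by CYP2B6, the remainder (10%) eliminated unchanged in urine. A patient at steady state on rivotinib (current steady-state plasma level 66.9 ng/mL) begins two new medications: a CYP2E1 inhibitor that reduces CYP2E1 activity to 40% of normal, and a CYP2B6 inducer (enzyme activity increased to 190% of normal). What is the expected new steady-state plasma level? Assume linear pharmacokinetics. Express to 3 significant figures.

81.6 ng/mL

The CYP2E1 pathway (66% of clearance) falls to 0.4× activity: 0.66 × 0.4 = 0.264.
The CYP2B6 pathway (24% of clearance) rises to 1.9× activity: 0.24 × 1.9 = 0.456.
The remaining 10% of clearance is unaffected.
CL_new/CL_old = 0.264 + 0.456 + 0.1 = 0.82.
Steady-state plasma level ∝ 1/CL: new value = 66.9 / 0.82 = 81.6 ng/mL.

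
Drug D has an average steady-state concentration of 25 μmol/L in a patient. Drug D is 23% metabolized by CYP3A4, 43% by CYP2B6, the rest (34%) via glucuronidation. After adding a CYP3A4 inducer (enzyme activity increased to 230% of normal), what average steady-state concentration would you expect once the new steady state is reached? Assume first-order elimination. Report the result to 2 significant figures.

19 μmol/L

The CYP3A4 pathway (23% of clearance) rises to 2.3× activity: 0.23 × 2.3 = 0.529.
CYP2B6 (43%) and the residual 34% are unaffected.
CL_new/CL_old = 0.529 + 0.43 + 0.34 = 1.299.
Average steady-state concentration ∝ 1/CL, so new value = 25 / 1.299 = 19 μmol/L.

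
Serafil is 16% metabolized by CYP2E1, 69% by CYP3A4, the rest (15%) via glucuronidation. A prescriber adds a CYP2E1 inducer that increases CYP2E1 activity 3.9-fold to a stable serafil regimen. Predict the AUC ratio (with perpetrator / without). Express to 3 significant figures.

0.683

CYP2E1: 0.16 × 3.9 = 0.624
CYP3A4: 0.69 (unchanged)
Other: 0.15 (unchanged)
New clearance relative to baseline: 0.624 + 0.69 + 0.15 = 1.464.
AUC is inversely proportional to clearance, so the fold-change is 1 / 1.464 = 0.683.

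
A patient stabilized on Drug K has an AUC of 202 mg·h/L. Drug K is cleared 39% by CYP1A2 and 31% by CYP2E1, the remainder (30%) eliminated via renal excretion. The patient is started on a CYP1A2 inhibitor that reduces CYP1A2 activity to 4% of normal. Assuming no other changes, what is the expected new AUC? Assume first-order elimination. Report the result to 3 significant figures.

The CYP1A2 pathway (39% of clearance) falls to 0.04× activity: 0.39 × 0.04 = 0.0156.
CYP2E1 (31%) and the residual 30% are unaffected.
New clearance relative to baseline: 0.0156 + 0.31 + 0.3 = 0.6256.
With dosing unchanged, AUC scales as 1/CL: 202 / 0.6256 = 323 mg·h/L.

323 mg·h/L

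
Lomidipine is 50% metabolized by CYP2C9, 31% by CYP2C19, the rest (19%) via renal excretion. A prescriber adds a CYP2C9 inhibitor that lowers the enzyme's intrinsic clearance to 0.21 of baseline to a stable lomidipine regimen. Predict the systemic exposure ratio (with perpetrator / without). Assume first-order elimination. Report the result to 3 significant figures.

1.65

The CYP2C9 pathway (50% of clearance) drops to 0.21× activity: 0.5 × 0.21 = 0.105.
CYP2C19 (31%) and the residual 19% are unaffected.
CL_new/CL_old = 0.105 + 0.31 + 0.19 = 0.605.
Systemic exposure ratio = CL_old/CL_new = 1 / 0.605 = 1.65.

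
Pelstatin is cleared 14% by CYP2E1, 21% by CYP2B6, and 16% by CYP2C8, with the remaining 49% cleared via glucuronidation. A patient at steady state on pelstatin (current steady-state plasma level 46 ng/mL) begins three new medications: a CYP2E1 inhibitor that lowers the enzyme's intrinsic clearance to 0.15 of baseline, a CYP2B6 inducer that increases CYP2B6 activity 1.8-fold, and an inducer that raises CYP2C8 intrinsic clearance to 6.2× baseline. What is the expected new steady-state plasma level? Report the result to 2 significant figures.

24 ng/mL

The CYP2E1 pathway (14% of clearance) falls to 0.15× activity: 0.14 × 0.15 = 0.021.
The CYP2B6 pathway (21% of clearance) is boosted to 1.8× activity: 0.21 × 1.8 = 0.378.
The CYP2C8 pathway (16% of clearance) is boosted to 6.2× activity: 0.16 × 6.2 = 0.992.
Non-CYP routes (49%) are unchanged.
CL_new/CL_old = 0.021 + 0.378 + 0.992 + 0.49 = 1.881.
Dividing the baseline by the relative clearance: 46 / 1.881 = 24 ng/mL.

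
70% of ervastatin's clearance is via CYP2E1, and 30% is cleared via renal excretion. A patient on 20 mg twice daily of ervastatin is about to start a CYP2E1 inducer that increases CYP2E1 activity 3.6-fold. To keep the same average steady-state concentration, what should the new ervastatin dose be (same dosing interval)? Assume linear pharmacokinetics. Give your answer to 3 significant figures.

The CYP2E1 pathway (70% of clearance) increases to 3.6× activity: 0.7 × 3.6 = 2.52.
The remaining 30% of clearance is unaffected.
Relative clearance = 2.52 + 0.3 = 2.82.
Css,avg = (dose rate)/CL, so holding Css fixed requires dose ∝ CL: 20 × 2.82 = 56.4 mg.

56.4 mg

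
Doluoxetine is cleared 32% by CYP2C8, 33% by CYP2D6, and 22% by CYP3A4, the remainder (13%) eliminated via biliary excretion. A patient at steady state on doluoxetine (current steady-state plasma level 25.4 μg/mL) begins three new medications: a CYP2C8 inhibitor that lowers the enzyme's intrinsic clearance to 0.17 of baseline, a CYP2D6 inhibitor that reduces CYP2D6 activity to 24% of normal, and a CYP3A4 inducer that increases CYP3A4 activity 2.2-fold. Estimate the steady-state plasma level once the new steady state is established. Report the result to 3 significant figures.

The CYP2C8 pathway (32% of clearance) falls to 0.17× activity: 0.32 × 0.17 = 0.0544.
The CYP2D6 pathway (33% of clearance) drops to 0.24× activity: 0.33 × 0.24 = 0.0792.
The CYP3A4 pathway (22% of clearance) is boosted to 2.2× activity: 0.22 × 2.2 = 0.484.
The remaining 13% of clearance is unaffected.
New clearance relative to baseline: 0.0544 + 0.0792 + 0.484 + 0.13 = 0.7476.
New steady-state plasma level = 25.4 / 0.7476 = 34.0 μg/mL (concentration scales inversely with clearance).

34.0 μg/mL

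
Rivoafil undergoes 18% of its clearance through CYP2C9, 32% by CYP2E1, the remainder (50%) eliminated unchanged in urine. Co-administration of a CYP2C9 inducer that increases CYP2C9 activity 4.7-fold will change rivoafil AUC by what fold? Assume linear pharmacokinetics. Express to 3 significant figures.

0.600

The CYP2C9 pathway (18% of clearance) is boosted to 4.7× activity: 0.18 × 4.7 = 0.846.
CYP2E1 (32%) and the residual 50% are unaffected.
Relative clearance = 0.846 + 0.32 + 0.5 = 1.666.
AUC ratio = CL_old/CL_new = 1 / 1.666 = 0.600.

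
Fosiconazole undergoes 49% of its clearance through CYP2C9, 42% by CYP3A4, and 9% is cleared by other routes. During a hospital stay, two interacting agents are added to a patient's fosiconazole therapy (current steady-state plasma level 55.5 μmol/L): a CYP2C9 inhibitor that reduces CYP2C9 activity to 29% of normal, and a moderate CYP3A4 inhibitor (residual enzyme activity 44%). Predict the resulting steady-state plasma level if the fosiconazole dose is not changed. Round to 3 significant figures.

CYP2C9: 0.49 × 0.29 = 0.1421
CYP3A4: 0.42 × 0.44 = 0.1848
Other: 0.09 (unchanged)
CL_new/CL_old = 0.1421 + 0.1848 + 0.09 = 0.4169.
Steady-state plasma level ∝ 1/CL: new value = 55.5 / 0.4169 = 133 μmol/L.

133 μmol/L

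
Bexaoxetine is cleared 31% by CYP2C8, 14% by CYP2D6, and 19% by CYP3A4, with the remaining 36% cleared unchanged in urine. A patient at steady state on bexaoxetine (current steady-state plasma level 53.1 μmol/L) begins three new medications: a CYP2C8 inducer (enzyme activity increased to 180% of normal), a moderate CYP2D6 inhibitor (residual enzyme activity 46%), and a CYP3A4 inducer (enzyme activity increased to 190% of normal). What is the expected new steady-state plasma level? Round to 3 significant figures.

The CYP2C8 pathway (31% of clearance) increases to 1.8× activity: 0.31 × 1.8 = 0.558.
The CYP2D6 pathway (14% of clearance) drops to 0.46× activity: 0.14 × 0.46 = 0.0644.
The CYP3A4 pathway (19% of clearance) is boosted to 1.9× activity: 0.19 × 1.9 = 0.361.
The remaining 36% of clearance is unaffected.
New clearance relative to baseline: 0.558 + 0.0644 + 0.361 + 0.36 = 1.3434.
Dividing the baseline by the relative clearance: 53.1 / 1.3434 = 39.5 μmol/L.

39.5 μmol/L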